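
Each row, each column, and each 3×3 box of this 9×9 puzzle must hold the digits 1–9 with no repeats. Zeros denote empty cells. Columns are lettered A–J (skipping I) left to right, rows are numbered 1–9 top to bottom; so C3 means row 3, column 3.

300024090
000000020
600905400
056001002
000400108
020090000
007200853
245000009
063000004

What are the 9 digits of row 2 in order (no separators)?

C5 = 9: row 5 has {1,4,8}; col 3 has {3,5,6,7}; box has {2,5,6} → only 9 remains.
A5 = 7: row 5 has {1,4,8,9}; col 1 has {2,3,6}; box has {2,5,6,9} → only 7 remains.
B5 = 3: row 5 has {1,4,7,8,9}; col 2 has {2,4,5,6}; box has {2,5,6,7,9} → only 3 remains.
H5 = 6: row 5 has {1,3,4,7,8,9}; col 8 has {2,5,9}; box has {1,2,8} → only 6 remains.
E5 = 5: row 5 has {1,3,4,6,7,8,9}; col 5 has {2,9}; box has {1,4,9} → only 5 remains.
F5 = 2: row 5 has {1,3,4,5,6,7,8,9}; col 6 has {1,4,5}; box has {1,4,5,9} → only 2 remains.
C3 = 2: in row 3, 2 can only go here (every other open cell in that row sees a 2).
G4 = 9: in row 4, 9 can only go here (every other open cell in that row sees a 9).
E7 = 4: in row 7, 4 can only go here (every other open cell in that row sees a 4).
F7 = 6: in row 7, 6 can only go here (every other open cell in that row sees a 6).
D6 = 6: in row 6, 6 can only go here (every other open cell in that row sees a 6).
G8 = 6: in row 8, 6 can only go here (every other open cell in that row sees a 6).
J1 = 6: in row 1, 6 can only go here (every other open cell in that row sees a 6).
G1 = 5: in row 1, 5 can only go here (every other open cell in that row sees a 5).
A2 = 5: in row 2, 5 can only go here (every other open cell in that row sees a 5).
E2 = 6: in row 2, 6 can only go here (every other open cell in that row sees a 6).
C2 = 4: in row 2, 4 can only go here (every other open cell in that row sees a 4).
B2 = 9: in row 2, 9 can only go here (every other open cell in that row sees a 9).
B7 = 1: row 7 has {2,3,4,5,6,7,8}; col 2 has {2,3,4,5,6,9}; box has {2,3,4,5,6,7} → only 1 remains.
A7 = 9: row 7 has {1,2,3,4,5,6,7,8}; col 1 has {2,3,5,6,7}; box has {1,2,3,4,5,6,7} → only 9 remains.
A9 = 8: row 9 has {3,4,6}; col 1 has {2,3,5,6,7,9}; box has {1,2,3,4,5,6,7,9} → only 8 remains.
A4 = 4: row 4 has {1,2,5,6,9}; col 1 has {2,3,5,6,7,8,9}; box has {2,3,5,6,7,9} → only 4 remains.
A6 = 1: row 6 has {2,6,9}; col 1 has {2,3,4,5,6,7,8,9}; box has {2,3,4,5,6,7,9} → only 1 remains.
C6 = 8: row 6 has {1,2,6,9}; col 3 has {2,3,4,5,6,7,9}; box has {1,2,3,4,5,6,7,9} → only 8 remains.
C1 = 1: row 1 has {2,3,4,5,6,9}; col 3 has {2,3,4,5,6,7,8,9}; box has {2,3,4,5,6,9} → only 1 remains.
H6 = 4: in row 6, 4 can only go here (every other open cell in that row sees a 4).
J6 = 5: in row 6, 5 can only go here (every other open cell in that row sees a 5).
G9 = 2: in row 9, 2 can only go here (every other open cell in that row sees a 2).
D9 = 5: in row 9, 5 can only go here (every other open cell in that row sees a 5).
F9 = 9: in row 9, 9 can only go here (every other open cell in that row sees a 9).
H3 = 8: in column 8, 8 can only go here (every other open cell in that column sees an 8).
B3 = 7: row 3 has {2,4,5,6,8,9}; col 2 has {1,2,3,4,5,6,9}; box has {1,2,3,4,5,6,9} → only 7 remains.
J3 = 1: row 3 has {2,4,5,6,7,8,9}; col 9 has {2,3,4,5,6,8,9}; box has {2,4,5,6,8,9} → only 1 remains.
B1 = 8: row 1 has {1,2,3,4,5,6,9}; col 2 has {1,2,3,4,5,6,7,9}; box has {1,2,3,4,5,6,7,9} → only 8 remains.
D1 = 7: row 1 has {1,2,3,4,5,6,8,9}; col 4 has {2,4,5,6,9}; box has {2,4,5,6,9} → only 7 remains.
J2 = 7: row 2 has {2,4,5,6,9}; col 9 has {1,2,3,4,5,6,8,9}; box has {1,2,4,5,6,8,9} → only 7 remains.
E3 = 3: row 3 has {1,2,4,5,6,7,8,9}; col 5 has {2,4,5,6,9}; box has {2,4,5,6,7,9} → only 3 remains.
F2 = 8: row 2 has {2,4,5,6,7,9}; col 6 has {1,2,4,5,6,9}; box has {2,3,4,5,6,7,9} → only 8 remains.
G2 = 3: row 2 has {2,4,5,6,7,8,9}; col 7 has {1,2,4,5,6,8,9}; box has {1,2,4,5,6,7,8,9} → only 3 remains.
G6 = 7: row 6 has {1,2,4,5,6,8,9}; col 7 has {1,2,3,4,5,6,8,9}; box has {1,2,4,5,6,8,9} → only 7 remains.
D2 = 1: row 2 has {2,3,4,5,6,7,8,9}; col 4 has {2,4,5,6,7,9}; box has {2,3,4,5,6,7,8,9} → only 1 remains.

594168327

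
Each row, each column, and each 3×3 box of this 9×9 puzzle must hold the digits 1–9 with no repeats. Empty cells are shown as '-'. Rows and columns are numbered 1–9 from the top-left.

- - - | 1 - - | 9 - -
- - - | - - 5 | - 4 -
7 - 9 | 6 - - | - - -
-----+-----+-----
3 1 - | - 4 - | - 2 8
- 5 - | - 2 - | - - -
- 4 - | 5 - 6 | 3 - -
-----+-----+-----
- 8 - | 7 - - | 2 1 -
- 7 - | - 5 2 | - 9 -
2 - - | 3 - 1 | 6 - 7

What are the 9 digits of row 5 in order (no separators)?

957823461

R4C4 = 9 (sole candidate).
R4C6 = 7 (sole candidate).
R4C7 = 5 (sole candidate).
R5C4 = 8: row 5 has {2,5}; col 4 has {1,3,5,6,7,9}; box has {2,4,5,6,7,9} → only 8 remains.
R5C6 = 3: row 5 has {2,5,8}; col 6 has {1,2,5,6,7}; box has {2,4,5,6,7,8,9} → only 3 remains.
R6C5 = 1 (sole candidate).
R6C8 = 7 (sole candidate).
R6C9 = 9 (sole candidate).
R8C4 = 4 (sole candidate).
R8C7 = 8 (sole candidate).
R8C9 = 3 (sole candidate).
R9C2 = 9 (sole candidate).
R9C5 = 8 (sole candidate).
R9C8 = 5 (sole candidate).
R2C4 = 2 (sole candidate).
R3C5 = 3 (sole candidate).
R3C7 = 1 (sole candidate).
R3C8 = 8 (sole candidate).
R4C3 = 6 (sole candidate).
R5C1 = 9: row 5 has {2,3,5,8}; col 1 has {2,3,7}; box has {1,3,4,5,6} → only 9 remains.
R5C3 = 7: row 5 has {2,3,5,8,9}; col 3 has {6,9}; box has {1,3,4,5,6,9} → only 7 remains.
R5C7 = 4: row 5 has {2,3,5,7,8,9}; col 7 has {1,2,3,5,6,8,9}; box has {2,3,5,7,8,9} → only 4 remains.
R5C8 = 6: row 5 has {2,3,4,5,7,8,9}; col 8 has {1,2,4,5,7,8,9}; box has {2,3,4,5,7,8,9} → only 6 remains.
R5C9 = 1: row 5 has {2,3,4,5,6,7,8,9}; col 9 has {3,7,8,9}; box has {2,3,4,5,6,7,8,9} → only 1 remains.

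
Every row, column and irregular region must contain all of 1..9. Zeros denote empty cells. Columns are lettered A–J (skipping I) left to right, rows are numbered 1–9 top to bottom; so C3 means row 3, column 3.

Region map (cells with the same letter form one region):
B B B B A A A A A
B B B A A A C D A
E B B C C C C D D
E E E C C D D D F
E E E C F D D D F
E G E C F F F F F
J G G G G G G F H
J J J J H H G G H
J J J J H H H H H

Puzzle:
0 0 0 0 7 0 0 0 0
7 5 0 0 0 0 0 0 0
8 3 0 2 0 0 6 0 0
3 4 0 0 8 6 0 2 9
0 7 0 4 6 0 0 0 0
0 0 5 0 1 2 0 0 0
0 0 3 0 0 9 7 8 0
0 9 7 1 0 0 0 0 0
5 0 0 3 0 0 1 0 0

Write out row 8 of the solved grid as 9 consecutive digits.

C4 = 1: row 4 has {2,3,4,6,8,9}; col 3 has {3,5,7}; region has {3,4,5,7,8} → only 1 remains.
G4 = 5: row 4 has {1,2,3,4,6,8,9}; col 7 has {1,6,7}; region has {2,6} → only 5 remains.
D4 = 7: row 4 has {1,2,3,4,5,6,8,9}; col 4 has {1,2,3,4}; region has {2,4,6,8} → only 7 remains.
D6 = 9: row 6 has {1,2,5}; col 4 has {1,2,3,4,7}; region has {2,4,6,7,8} → only 9 remains.
G2 = 3: row 2 has {5,7}; col 7 has {1,5,6,7}; region has {2,4,6,7,8,9} → only 3 remains.
E3 = 5: row 3 has {2,3,6,8}; col 5 has {1,6,7,8}; region has {2,3,4,6,7,8,9} → only 5 remains.
F3 = 1: row 3 has {2,3,5,6,8}; col 6 has {2,6,9}; region has {2,3,4,5,6,7,8,9} → only 1 remains.
A6 = 6: row 6 has {1,2,5,9}; col 1 has {3,5,7,8}; region has {1,3,4,5,7,8} → only 6 remains.
B6 = 8: row 6 has {1,2,5,6,9}; col 2 has {3,4,5,7,9}; region has {3,7,9} → only 8 remains.
G6 = 4: row 6 has {1,2,5,6,8,9}; col 7 has {1,3,5,6,7}; region has {1,2,6,8,9} → only 4 remains.
G8 = 2: row 8 has {1,7,9}; col 7 has {1,3,4,5,6,7}; region has {3,7,8,9} → only 2 remains.
E7 = 4: row 7 has {3,7,8,9}; col 5 has {1,5,6,7,8}; region has {2,3,7,8,9} → only 4 remains.
A8 = 4: row 8 has {1,2,7,9}; col 1 has {3,5,6,7,8}; region has {1,3,5,7,9} → only 4 remains.
E8 = 3: row 8 has {1,2,4,7,9}; col 5 has {1,4,5,6,7,8}; region has {1} → only 3 remains.
A7 = 2: row 7 has {3,4,7,8,9}; col 1 has {3,4,5,6,7,8}; region has {1,3,4,5,7,9} → only 2 remains.
B9 = 6: row 9 has {1,3,5}; col 2 has {3,4,5,7,8,9}; region has {1,2,3,4,5,7,9} → only 6 remains.
C9 = 8: row 9 has {1,3,5,6}; col 3 has {1,3,5,7}; region has {1,2,3,4,5,6,7,9} → only 8 remains.
A5 = 9: row 5 has {4,6,7}; col 1 has {2,3,4,5,6,7,8}; region has {1,3,4,5,6,7,8} → only 9 remains.
C5 = 2: row 5 has {4,6,7,9}; col 3 has {1,3,5,7,8}; region has {1,3,4,5,6,7,8,9} → only 2 remains.
G5 = 8: row 5 has {2,4,6,7,9}; col 7 has {1,2,3,4,5,6,7}; region has {2,5,6} → only 8 remains.
B7 = 1: row 7 has {2,3,4,7,8,9}; col 2 has {3,4,5,6,7,8,9}; region has {2,3,4,7,8,9} → only 1 remains.
A1 = 1: row 1 has {7}; col 1 has {2,3,4,5,6,7,8,9}; region has {3,5,7} → only 1 remains.
B1 = 2: row 1 has {1,7}; col 2 has {1,3,4,5,6,7,8,9}; region has {1,3,5,7} → only 2 remains.
G1 = 9: row 1 has {1,2,7}; col 7 has {1,2,3,4,5,6,7,8}; region has {7} → only 9 remains.
E2 = 2: row 2 has {3,5,7}; col 5 has {1,3,4,5,6,7,8}; region has {7,9} → only 2 remains.
F5 = 3: row 5 has {2,4,6,7,8,9}; col 6 has {1,2,6,9}; region has {2,5,6,8} → only 3 remains.
H5 = 1: row 5 has {2,3,4,6,7,8,9}; col 8 has {2,8}; region has {2,3,5,6,8} → only 1 remains.
J5 = 5: row 5 has {1,2,3,4,6,7,8,9}; col 9 has {9}; region has {1,2,4,6,8,9} → only 5 remains.
J7 = 6: row 7 has {1,2,3,4,7,8,9}; col 9 has {5,9}; region has {1,3} → only 6 remains.
J8 = 8: row 8 has {1,2,3,4,7,9}; col 9 has {5,6,9}; region has {1,3,6} → only 8 remains.
E9 = 9: row 9 has {1,3,5,6,8}; col 5 has {1,2,3,4,5,6,7,8}; region has {1,3,6,8} → only 9 remains.
D7 = 5: row 7 has {1,2,3,4,6,7,8,9}; col 4 has {1,2,3,4,7,9}; region has {1,2,3,4,7,8,9} → only 5 remains.
F8 = 5: row 8 has {1,2,3,4,7,8,9}; col 6 has {1,2,3,6,9}; region has {1,3,6,8,9} → only 5 remains.
H8 = 6: row 8 has {1,2,3,4,5,7,8,9}; col 8 has {1,2,8}; region has {1,2,3,4,5,7,8,9} → only 6 remains.

497135268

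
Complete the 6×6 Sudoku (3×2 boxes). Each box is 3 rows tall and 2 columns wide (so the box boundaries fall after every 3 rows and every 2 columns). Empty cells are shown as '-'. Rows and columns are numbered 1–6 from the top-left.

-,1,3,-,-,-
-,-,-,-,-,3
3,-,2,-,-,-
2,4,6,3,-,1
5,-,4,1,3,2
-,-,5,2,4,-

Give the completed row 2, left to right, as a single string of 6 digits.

row 2, column 3 = 1: row 2 has {3}; col 3 has {2,3,4,5,6}; box has {2,3} → only 1 remains.
row 4, column 5 = 5: row 4 has {1,2,3,4,6}; col 5 has {3,4}; box has {1,2,3,4} → only 5 remains.
row 5, column 2 = 6: row 5 has {1,2,3,4,5}; col 2 has {1,4}; box has {2,4,5} → only 6 remains.
row 6, column 1 = 1: row 6 has {2,4,5}; col 1 has {2,3,5}; box has {2,4,5,6} → only 1 remains.
row 6, column 2 = 3: row 6 has {1,2,4,5}; col 2 has {1,4,6}; box has {1,2,4,5,6} → only 3 remains.
row 6, column 6 = 6: row 6 has {1,2,3,4,5}; col 6 has {1,2,3}; box has {1,2,3,4,5} → only 6 remains.
row 3, column 2 = 5: row 3 has {2,3}; col 2 has {1,3,4,6}; box has {1,3} → only 5 remains.
row 3, column 6 = 4: row 3 has {2,3,5}; col 6 has {1,2,3,6}; box has {3} → only 4 remains.
row 1, column 6 = 5: row 1 has {1,3}; col 6 has {1,2,3,4,6}; box has {3,4} → only 5 remains.
row 2, column 2 = 2: row 2 has {1,3}; col 2 has {1,3,4,5,6}; box has {1,3,5} → only 2 remains.
row 2, column 5 = 6: row 2 has {1,2,3}; col 5 has {3,4,5}; box has {3,4,5} → only 6 remains.
row 3, column 4 = 6: row 3 has {2,3,4,5}; col 4 has {1,2,3}; box has {1,2,3} → only 6 remains.
row 3, column 5 = 1: row 3 has {2,3,4,5,6}; col 5 has {3,4,5,6}; box has {3,4,5,6} → only 1 remains.
row 1, column 4 = 4: row 1 has {1,3,5}; col 4 has {1,2,3,6}; box has {1,2,3,6} → only 4 remains.
row 1, column 5 = 2: row 1 has {1,3,4,5}; col 5 has {1,3,4,5,6}; box has {1,3,4,5,6} → only 2 remains.
row 2, column 1 = 4: row 2 has {1,2,3,6}; col 1 has {1,2,3,5}; box has {1,2,3,5} → only 4 remains.
row 2, column 4 = 5: row 2 has {1,2,3,4,6}; col 4 has {1,2,3,4,6}; box has {1,2,3,4,6} → only 5 remains.

421563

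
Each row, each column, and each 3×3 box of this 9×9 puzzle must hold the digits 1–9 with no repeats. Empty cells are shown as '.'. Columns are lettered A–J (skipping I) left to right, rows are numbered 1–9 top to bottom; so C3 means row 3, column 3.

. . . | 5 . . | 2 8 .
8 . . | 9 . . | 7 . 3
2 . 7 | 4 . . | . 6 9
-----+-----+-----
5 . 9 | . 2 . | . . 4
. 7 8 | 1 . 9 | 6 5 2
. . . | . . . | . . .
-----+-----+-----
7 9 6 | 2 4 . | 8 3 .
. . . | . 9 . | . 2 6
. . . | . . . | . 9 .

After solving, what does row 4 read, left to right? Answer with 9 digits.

J1 = 1: row 1 has {2,5,8}; col 9 has {2,3,4,6,9}; box has {2,3,6,7,8,9} → only 1 remains.
H2 = 4: row 2 has {3,7,8,9}; col 8 has {2,3,5,6,8,9}; box has {1,2,3,6,7,8,9} → only 4 remains.
G3 = 5: row 3 has {2,4,6,7,9}; col 7 has {2,6,7,8}; box has {1,2,3,4,6,7,8,9} → only 5 remains.
E5 = 3: row 5 has {1,2,5,6,7,8,9}; col 5 has {2,4,9}; box has {1,2,9} → only 3 remains.
J7 = 5: row 7 has {2,3,4,6,7,8,9}; col 9 has {1,2,3,4,6,9}; box has {2,3,6,8,9} → only 5 remains.
J9 = 7: row 9 has {9}; col 9 has {1,2,3,4,5,6,9}; box has {2,3,5,6,8,9} → only 7 remains.
A5 = 4: row 5 has {1,2,3,5,6,7,8,9}; col 1 has {2,5,7,8}; box has {5,7,8,9} → only 4 remains.
J6 = 8: row 6 has {}; col 9 has {1,2,3,4,5,6,7,9}; box has {2,4,5,6} → only 8 remains.
F7 = 1: row 7 has {2,3,4,5,6,7,8,9}; col 6 has {9}; box has {2,4,9} → only 1 remains.
A1 = 9: in row 1, 9 can only go here (every other open cell in that row sees a 9).
F2 = 2: in row 2, 2 can only go here (every other open cell in that row sees a 2).
F6 = 4: in row 6, 4 can only go here (every other open cell in that row sees a 4).
G6 = 9: in row 6, 9 can only go here (every other open cell in that row sees a 9).
E6 = 5: in row 6, 5 can only go here (every other open cell in that row sees a 5).
A6 = 6: in column 1, 6 can only go here (every other open cell in that column sees a 6).
D6 = 7: row 6 has {4,5,6,8,9}; col 4 has {1,2,4,5,9}; box has {1,2,3,4,5,9} → only 7 remains.
H6 = 1: row 6 has {4,5,6,7,8,9}; col 8 has {2,3,4,5,6,8,9}; box has {2,4,5,6,8,9} → only 1 remains.
G4 = 3: row 4 has {2,4,5,9}; col 7 has {2,5,6,7,8,9}; box has {1,2,4,5,6,8,9} → only 3 remains.
H4 = 7: row 4 has {2,3,4,5,9}; col 8 has {1,2,3,4,5,6,8,9}; box has {1,2,3,4,5,6,8,9} → only 7 remains.
B4 = 1: row 4 has {2,3,4,5,7,9}; col 2 has {7,9}; box has {4,5,6,7,8,9} → only 1 remains.
B3 = 3: row 3 has {2,4,5,6,7,9}; col 2 has {1,7,9}; box has {2,7,8,9} → only 3 remains.
F3 = 8: row 3 has {2,3,4,5,6,7,9}; col 6 has {1,2,4,9}; box has {2,4,5,9} → only 8 remains.
F4 = 6: row 4 has {1,2,3,4,5,7,9}; col 6 has {1,2,4,8,9}; box has {1,2,3,4,5,7,9} → only 6 remains.
B6 = 2: row 6 has {1,4,5,6,7,8,9}; col 2 has {1,3,7,9}; box has {1,4,5,6,7,8,9} → only 2 remains.
C6 = 3: row 6 has {1,2,4,5,6,7,8,9}; col 3 has {6,7,8,9}; box has {1,2,4,5,6,7,8,9} → only 3 remains.
C1 = 4: row 1 has {1,2,5,8,9}; col 3 has {3,6,7,8,9}; box has {2,3,7,8,9} → only 4 remains.
E3 = 1: row 3 has {2,3,4,5,6,7,8,9}; col 5 has {2,3,4,5,9}; box has {2,4,5,8,9} → only 1 remains.
D4 = 8: row 4 has {1,2,3,4,5,6,7,9}; col 4 has {1,2,4,5,7,9}; box has {1,2,3,4,5,6,7,9} → only 8 remains.

519826374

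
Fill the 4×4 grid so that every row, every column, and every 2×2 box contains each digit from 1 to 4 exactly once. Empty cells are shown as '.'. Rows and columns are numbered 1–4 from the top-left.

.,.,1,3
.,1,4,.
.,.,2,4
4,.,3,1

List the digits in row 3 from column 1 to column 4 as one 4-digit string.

1324

row 1, column 1 = 2: row 1 has {1,3}; col 1 has {4}; box has {1} → only 2 remains.
row 1, column 2 = 4: row 1 has {1,2,3}; col 2 has {1}; box has {1,2} → only 4 remains.
row 2, column 1 = 3: row 2 has {1,4}; col 1 has {2,4}; box has {1,2,4} → only 3 remains.
row 2, column 4 = 2: row 2 has {1,3,4}; col 4 has {1,3,4}; box has {1,3,4} → only 2 remains.
row 3, column 1 = 1: row 3 has {2,4}; col 1 has {2,3,4}; box has {4} → only 1 remains.
row 3, column 2 = 3: row 3 has {1,2,4}; col 2 has {1,4}; box has {1,4} → only 3 remains.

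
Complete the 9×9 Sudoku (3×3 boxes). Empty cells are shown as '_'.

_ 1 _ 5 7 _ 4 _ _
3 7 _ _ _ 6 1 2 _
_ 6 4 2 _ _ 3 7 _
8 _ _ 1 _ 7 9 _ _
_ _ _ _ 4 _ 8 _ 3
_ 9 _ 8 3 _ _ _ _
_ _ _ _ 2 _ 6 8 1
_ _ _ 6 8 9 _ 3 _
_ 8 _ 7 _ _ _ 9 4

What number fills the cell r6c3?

r1c8 = 6 (sole candidate).
r2c5 = 9 (sole candidate).
r3c5 = 1 (sole candidate).
r3c6 = 8 (sole candidate).
r5c4 = 9 (sole candidate).
r9c5 = 5 (sole candidate).
r9c7 = 2 (sole candidate).
r1c6 = 3 (sole candidate).
r2c4 = 4 (sole candidate).
r4c5 = 6 (sole candidate).
r7c4 = 3 (sole candidate).
r7c6 = 4 (sole candidate).
r9c6 = 1 (sole candidate).
r7c2 = 5 (sole candidate).
r9c1 = 6 (sole candidate).
r9c3 = 3 (sole candidate).
r5c2 = 2 (sole candidate).
r5c6 = 5 (sole candidate).
r5c8 = 1 (sole candidate).
r6c6 = 2 (sole candidate).
r8c2 = 4 (sole candidate).
r4c2 = 3 (sole candidate).
r4c3 = 5 (sole candidate).
r4c8 = 4 (sole candidate).
r4c9 = 2 (sole candidate).
r5c1 = 7 (sole candidate).
r5c3 = 6 (sole candidate).
r6c3 = 1: row 6 has {2,3,8,9}; col 3 has {3,4,5,6}; box has {2,3,5,6,7,8,9} → only 1 remains.

1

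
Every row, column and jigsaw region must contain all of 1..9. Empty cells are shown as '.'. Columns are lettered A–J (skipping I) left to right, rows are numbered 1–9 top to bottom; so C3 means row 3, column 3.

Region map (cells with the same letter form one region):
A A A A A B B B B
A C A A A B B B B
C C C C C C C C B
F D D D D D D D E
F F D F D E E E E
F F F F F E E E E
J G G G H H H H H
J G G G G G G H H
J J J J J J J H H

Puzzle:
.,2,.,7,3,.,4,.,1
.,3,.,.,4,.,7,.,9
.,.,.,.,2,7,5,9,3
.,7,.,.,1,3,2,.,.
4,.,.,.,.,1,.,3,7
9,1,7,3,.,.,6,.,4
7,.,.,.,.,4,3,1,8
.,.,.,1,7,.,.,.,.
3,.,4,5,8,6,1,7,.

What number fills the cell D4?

J4 = 5: row 4 has {1,2,3,7}; col 9 has {1,3,4,7,8,9}; region has {1,3,4,6,7} → only 5 remains.
E6 = 5: row 6 has {1,3,4,6,7,9}; col 5 has {1,2,3,4,7,8}; region has {1,3,4,7,9} → only 5 remains.
A8 = 2: row 8 has {1,7}; col 1 has {3,4,7,9}; region has {1,3,4,5,6,7,8} → only 2 remains.
J8 = 6: row 8 has {1,2,7}; col 9 has {1,3,4,5,7,8,9}; region has {1,3,4,7,8} → only 6 remains.
B9 = 9: row 9 has {1,3,4,5,6,7,8}; col 2 has {1,2,3,7}; region has {1,2,3,4,5,6,7,8} → only 9 remains.
J9 = 2: row 9 has {1,3,4,5,6,7,8,9}; col 9 has {1,3,4,5,6,7,8,9}; region has {1,3,4,6,7,8} → only 2 remains.
E7 = 9: row 7 has {1,3,4,7,8}; col 5 has {1,2,3,4,5,7,8}; region has {1,2,3,4,6,7,8} → only 9 remains.
H8 = 5: row 8 has {1,2,6,7}; col 8 has {1,3,7,9}; region has {1,2,3,4,6,7,8,9} → only 5 remains.
E5 = 6: row 5 has {1,3,4,7}; col 5 has {1,2,3,4,5,7,8,9}; region has {1,2,3,7} → only 6 remains.
B5 = 8: row 5 has {1,3,4,6,7}; col 2 has {1,2,3,7,9}; region has {1,3,4,5,7,9} → only 8 remains.
D5 = 2: row 5 has {1,3,4,6,7,8}; col 4 has {1,3,5,7}; region has {1,3,4,5,7,8,9} → only 2 remains.
G5 = 9: row 5 has {1,2,3,4,6,7,8}; col 7 has {1,2,3,4,5,6,7}; region has {1,3,4,5,6,7} → only 9 remains.
D7 = 6: row 7 has {1,3,4,7,8,9}; col 4 has {1,2,3,5,7}; region has {1,7} → only 6 remains.
B8 = 4: row 8 has {1,2,5,6,7}; col 2 has {1,2,3,7,8,9}; region has {1,6,7} → only 4 remains.
G8 = 8: row 8 has {1,2,4,5,6,7}; col 7 has {1,2,3,4,5,6,7,9}; region has {1,4,6,7} → only 8 remains.
D2 = 8: row 2 has {3,4,7,9}; col 4 has {1,2,3,5,6,7}; region has {2,3,4,7} → only 8 remains.
B3 = 6: row 3 has {2,3,5,7,9}; col 2 has {1,2,3,4,7,8,9}; region has {2,3,5,7,9} → only 6 remains.
D3 = 4: row 3 has {2,3,5,6,7,9}; col 4 has {1,2,3,5,6,7,8}; region has {2,3,5,6,7,9} → only 4 remains.
A4 = 6: row 4 has {1,2,3,5,7}; col 1 has {2,3,4,7,9}; region has {1,2,3,4,5,7,8,9} → only 6 remains.
D4 = 9: row 4 has {1,2,3,5,6,7}; col 4 has {1,2,3,4,5,6,7,8}; region has {1,2,3,6,7} → only 9 remains.

9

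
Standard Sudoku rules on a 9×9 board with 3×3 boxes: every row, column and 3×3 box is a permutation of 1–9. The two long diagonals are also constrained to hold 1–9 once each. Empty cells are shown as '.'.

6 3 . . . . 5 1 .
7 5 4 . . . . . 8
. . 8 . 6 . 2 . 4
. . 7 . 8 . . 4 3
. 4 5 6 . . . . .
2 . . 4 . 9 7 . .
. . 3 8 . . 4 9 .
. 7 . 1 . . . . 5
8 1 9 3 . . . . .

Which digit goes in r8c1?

r1c3 = 2 (sole candidate).
r1c9 = 9 (sole candidate).
r2c8 = 6 (sole candidate).
r3c2 = 9 (sole candidate).
r4c2 = 6 (sole candidate).
r4c4 = 2 (sole candidate).
r5c5 = 1 (sole candidate).
r5c9 = 2 (sole candidate).
r6c2 = 8 (sole candidate).
r6c3 = 1 (sole candidate).
r6c8 = 5 (sole candidate).
r6c9 = 6 (sole candidate).
r7c1 = 5 (sole candidate).
r7c2 = 2 (sole candidate).
r7c5 = 7 (sole candidate).
r7c6 = 6 (sole candidate).
r7c9 = 1 (sole candidate).
r8c1 = 4: row 8 has {1,5,7}; col 1 has {2,5,6,7,8}; box has {1,2,3,5,7,8,9} → only 4 remains.

4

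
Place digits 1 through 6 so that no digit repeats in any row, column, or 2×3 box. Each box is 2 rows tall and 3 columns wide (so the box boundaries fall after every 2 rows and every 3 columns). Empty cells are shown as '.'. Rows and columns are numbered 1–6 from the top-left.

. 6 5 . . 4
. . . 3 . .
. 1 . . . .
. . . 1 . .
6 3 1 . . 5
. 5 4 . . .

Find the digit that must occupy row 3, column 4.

5

row 1, column 4 = 2: row 1 has {4,5,6}; col 4 has {1,3}; box has {3,4} → only 2 remains.
row 1, column 5 = 1: row 1 has {2,4,5,6}; col 5 has {}; box has {2,3,4} → only 1 remains.
row 2, column 3 = 2: row 2 has {3}; col 3 has {1,4,5}; box has {5,6} → only 2 remains.
row 2, column 6 = 6: row 2 has {2,3}; col 6 has {4,5}; box has {1,2,3,4} → only 6 remains.
row 5, column 4 = 4: row 5 has {1,3,5,6}; col 4 has {1,2,3}; box has {5} → only 4 remains.
row 5, column 5 = 2: row 5 has {1,3,4,5,6}; col 5 has {1}; box has {4,5} → only 2 remains.
row 6, column 1 = 2: row 6 has {4,5}; col 1 has {6}; box has {1,3,4,5,6} → only 2 remains.
row 6, column 4 = 6: row 6 has {2,4,5}; col 4 has {1,2,3,4}; box has {2,4,5} → only 6 remains.
row 6, column 5 = 3: row 6 has {2,4,5,6}; col 5 has {1,2}; box has {2,4,5,6} → only 3 remains.
row 6, column 6 = 1: row 6 has {2,3,4,5,6}; col 6 has {4,5,6}; box has {2,3,4,5,6} → only 1 remains.
row 1, column 1 = 3: row 1 has {1,2,4,5,6}; col 1 has {2,6}; box has {2,5,6} → only 3 remains.
row 2, column 2 = 4: row 2 has {2,3,6}; col 2 has {1,3,5,6}; box has {2,3,5,6} → only 4 remains.
row 2, column 5 = 5: row 2 has {2,3,4,6}; col 5 has {1,2,3}; box has {1,2,3,4,6} → only 5 remains.
row 3, column 4 = 5: row 3 has {1}; col 4 has {1,2,3,4,6}; box has {1} → only 5 remains.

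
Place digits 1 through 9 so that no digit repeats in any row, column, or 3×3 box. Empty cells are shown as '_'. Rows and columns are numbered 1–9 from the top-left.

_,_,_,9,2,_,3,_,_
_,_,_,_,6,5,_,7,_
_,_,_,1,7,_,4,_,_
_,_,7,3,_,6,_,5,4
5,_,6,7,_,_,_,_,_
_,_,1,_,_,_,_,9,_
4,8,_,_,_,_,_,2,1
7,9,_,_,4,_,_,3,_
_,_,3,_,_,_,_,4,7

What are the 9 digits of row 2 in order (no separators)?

319465872

r4c2 = 2 (sole candidate).
r7c3 = 5 (sole candidate).
r7c4 = 6 (sole candidate).
r7c7 = 9 (sole candidate).
r8c3 = 2 (sole candidate).
r7c5 = 3 (sole candidate).
r7c6 = 7 (sole candidate).
r1c2 = 7 (hidden single in row 1).
r1c9 = 5 (hidden single in row 1).
r3c2 = 5 (hidden single in row 3).
r6c7 = 7 (hidden single in row 6).
r6c9 = 6 (hidden single in row 6).
r8c9 = 8 (sole candidate).
r8c4 = 5 (sole candidate).
r8c6 = 1 (sole candidate).
r8c7 = 6 (sole candidate).
r9c7 = 5 (sole candidate).
r6c5 = 5 (hidden single in row 6).
r9c2 = 6 (hidden single in column 2).
r9c1 = 1 (sole candidate).
r1c8 = 1 (hidden single in row 1).
r5c8 = 8 (sole candidate).
r3c8 = 6 (sole candidate).
r4c7 = 1 (sole candidate).
r5c7 = 2 (sole candidate).
r5c9 = 3 (sole candidate).
r2c7 = 8: row 2 has {5,6,7}; col 7 has {1,2,3,4,5,6,7,9}; box has {1,3,4,5,6,7} → only 8 remains.
r5c2 = 4 (sole candidate).
r5c6 = 9 (sole candidate).
r6c2 = 3 (sole candidate).
r2c2 = 1: row 2 has {5,6,7,8}; col 2 has {2,3,4,5,6,7,8,9}; box has {5,7} → only 1 remains.
r2c4 = 4: row 2 has {1,5,6,7,8}; col 4 has {1,3,5,6,7,9}; box has {1,2,5,6,7,9} → only 4 remains.
r4c5 = 8 (sole candidate).
r5c5 = 1 (sole candidate).
r6c1 = 8 (sole candidate).
r6c4 = 2 (sole candidate).
r6c6 = 4 (sole candidate).
r9c4 = 8 (sole candidate).
r9c5 = 9 (sole candidate).
r9c6 = 2 (sole candidate).
r1c1 = 6 (sole candidate).
r1c6 = 8 (sole candidate).
r2c3 = 9: row 2 has {1,4,5,6,7,8}; col 3 has {1,2,3,5,6,7}; box has {1,5,6,7} → only 9 remains.
r2c9 = 2: row 2 has {1,4,5,6,7,8,9}; col 9 has {1,3,4,5,6,7,8}; box has {1,3,4,5,6,7,8} → only 2 remains.
r3c3 = 8 (sole candidate).
r3c6 = 3 (sole candidate).
r3c9 = 9 (sole candidate).
r4c1 = 9 (sole candidate).
r1c3 = 4 (sole candidate).
r2c1 = 3: row 2 has {1,2,4,5,6,7,8,9}; col 1 has {1,4,5,6,7,8,9}; box has {1,4,5,6,7,8,9} → only 3 remains.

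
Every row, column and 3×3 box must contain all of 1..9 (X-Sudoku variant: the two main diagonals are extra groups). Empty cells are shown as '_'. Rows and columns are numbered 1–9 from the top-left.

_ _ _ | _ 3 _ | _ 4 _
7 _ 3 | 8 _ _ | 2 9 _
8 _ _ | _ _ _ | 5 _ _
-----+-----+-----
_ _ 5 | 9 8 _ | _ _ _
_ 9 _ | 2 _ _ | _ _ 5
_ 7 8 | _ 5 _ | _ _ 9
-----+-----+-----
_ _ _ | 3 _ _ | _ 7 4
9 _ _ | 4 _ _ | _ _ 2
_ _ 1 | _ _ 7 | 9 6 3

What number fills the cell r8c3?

7

r9c4 = 5: row 9 has {1,3,6,7,9}; col 4 has {2,3,4,8,9}; box has {3,4,7} → only 5 remains.
r9c5 = 2: row 9 has {1,3,5,6,7,9}; col 5 has {3,5,8}; box has {3,4,5,7} → only 2 remains.
r9c1 = 4: row 9 has {1,2,3,5,6,7,9}; col 1 has {7,8,9}; box has {1,9}; anti-diagonal has {5,9} → only 4 remains.
r9c2 = 8: row 9 has {1,2,3,4,5,6,7,9}; col 2 has {7,9}; box has {1,4,9} → only 8 remains.
r3c8 = 3: in row 3, 3 can only go here (every other open cell in that row sees a 3).
r8c2 = 3: in row 8, 3 can only go here (every other open cell in that row sees a 3).
r8c8 = 5: in row 8, 5 can only go here (every other open cell in that row sees a 5).
r8c3 = 7: in row 8, 7 can only go here (every other open cell in that row sees a 7).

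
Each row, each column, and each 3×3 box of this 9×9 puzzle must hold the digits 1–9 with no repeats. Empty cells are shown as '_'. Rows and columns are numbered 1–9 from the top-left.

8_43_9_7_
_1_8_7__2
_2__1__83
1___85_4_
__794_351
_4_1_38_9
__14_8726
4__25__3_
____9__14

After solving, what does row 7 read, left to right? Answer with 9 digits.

951438726

R1C9 = 5: row 1 has {3,4,7,8,9}; col 9 has {1,2,3,4,6,9}; box has {2,3,7,8} → only 5 remains.
R2C5 = 6: row 2 has {1,2,7,8}; col 5 has {1,4,5,8,9}; box has {1,3,7,8,9} → only 6 remains.
R2C8 = 9: row 2 has {1,2,6,7,8}; col 8 has {1,2,3,4,5,7,8}; box has {2,3,5,7,8} → only 9 remains.
R3C4 = 5: row 3 has {1,2,3,8}; col 4 has {1,2,3,4,8,9}; box has {1,3,6,7,8,9} → only 5 remains.
R3C6 = 4: row 3 has {1,2,3,5,8}; col 6 has {3,5,7,8,9}; box has {1,3,5,6,7,8,9} → only 4 remains.
R3C7 = 6: row 3 has {1,2,3,4,5,8}; col 7 has {3,7,8}; box has {2,3,5,7,8,9} → only 6 remains.
R4C7 = 2: row 4 has {1,4,5,8}; col 7 has {3,6,7,8}; box has {1,3,4,5,8,9} → only 2 remains.
R4C9 = 7: row 4 has {1,2,4,5,8}; col 9 has {1,2,3,4,5,6,9}; box has {1,2,3,4,5,8,9} → only 7 remains.
R6C8 = 6: row 6 has {1,3,4,8,9}; col 8 has {1,2,3,4,5,7,8,9}; box has {1,2,3,4,5,7,8,9} → only 6 remains.
R7C5 = 3: row 7 has {1,2,4,6,7,8}; col 5 has {1,4,5,6,8,9}; box has {2,4,5,8,9} → only 3 remains.
R8C7 = 9: row 8 has {2,3,4,5}; col 7 has {2,3,6,7,8}; box has {1,2,3,4,6,7} → only 9 remains.
R8C9 = 8: row 8 has {2,3,4,5,9}; col 9 has {1,2,3,4,5,6,7,9}; box has {1,2,3,4,6,7,9} → only 8 remains.
R9C6 = 6: row 9 has {1,4,9}; col 6 has {3,4,5,7,8,9}; box has {2,3,4,5,8,9} → only 6 remains.
R9C7 = 5: row 9 has {1,4,6,9}; col 7 has {2,3,6,7,8,9}; box has {1,2,3,4,6,7,8,9} → only 5 remains.
R1C2 = 6: row 1 has {3,4,5,7,8,9}; col 2 has {1,2,4}; box has {1,2,4,8} → only 6 remains.
R1C5 = 2: row 1 has {3,4,5,6,7,8,9}; col 5 has {1,3,4,5,6,8,9}; box has {1,3,4,5,6,7,8,9} → only 2 remains.
R1C7 = 1: row 1 has {2,3,4,5,6,7,8,9}; col 7 has {2,3,5,6,7,8,9}; box has {2,3,5,6,7,8,9} → only 1 remains.
R2C7 = 4: row 2 has {1,2,6,7,8,9}; col 7 has {1,2,3,5,6,7,8,9}; box has {1,2,3,5,6,7,8,9} → only 4 remains.
R3C3 = 9: row 3 has {1,2,3,4,5,6,8}; col 3 has {1,4,7}; box has {1,2,4,6,8} → only 9 remains.
R4C4 = 6: row 4 has {1,2,4,5,7,8}; col 4 has {1,2,3,4,5,8,9}; box has {1,3,4,5,8,9} → only 6 remains.
R5C2 = 8: row 5 has {1,3,4,5,7,9}; col 2 has {1,2,4,6}; box has {1,4,7} → only 8 remains.
R5C6 = 2: row 5 has {1,3,4,5,7,8,9}; col 6 has {3,4,5,6,7,8,9}; box has {1,3,4,5,6,8,9} → only 2 remains.
R6C5 = 7: row 6 has {1,3,4,6,8,9}; col 5 has {1,2,3,4,5,6,8,9}; box has {1,2,3,4,5,6,8,9} → only 7 remains.
R8C2 = 7: row 8 has {2,3,4,5,8,9}; col 2 has {1,2,4,6,8}; box has {1,4} → only 7 remains.
R8C3 = 6: row 8 has {2,3,4,5,7,8,9}; col 3 has {1,4,7,9}; box has {1,4,7} → only 6 remains.
R8C6 = 1: row 8 has {2,3,4,5,6,7,8,9}; col 6 has {2,3,4,5,6,7,8,9}; box has {2,3,4,5,6,8,9} → only 1 remains.
R9C2 = 3: row 9 has {1,4,5,6,9}; col 2 has {1,2,4,6,7,8}; box has {1,4,6,7} → only 3 remains.
R9C4 = 7: row 9 has {1,3,4,5,6,9}; col 4 has {1,2,3,4,5,6,8,9}; box has {1,2,3,4,5,6,8,9} → only 7 remains.
R3C1 = 7: row 3 has {1,2,3,4,5,6,8,9}; col 1 has {1,4,8}; box has {1,2,4,6,8,9} → only 7 remains.
R4C2 = 9: row 4 has {1,2,4,5,6,7,8}; col 2 has {1,2,3,4,6,7,8}; box has {1,4,7,8} → only 9 remains.
R4C3 = 3: row 4 has {1,2,4,5,6,7,8,9}; col 3 has {1,4,6,7,9}; box has {1,4,7,8,9} → only 3 remains.
R5C1 = 6: row 5 has {1,2,3,4,5,7,8,9}; col 1 has {1,4,7,8}; box has {1,3,4,7,8,9} → only 6 remains.
R7C2 = 5: row 7 has {1,2,3,4,6,7,8}; col 2 has {1,2,3,4,6,7,8,9}; box has {1,3,4,6,7} → only 5 remains.
R9C1 = 2: row 9 has {1,3,4,5,6,7,9}; col 1 has {1,4,6,7,8}; box has {1,3,4,5,6,7} → only 2 remains.
R9C3 = 8: row 9 has {1,2,3,4,5,6,7,9}; col 3 has {1,3,4,6,7,9}; box has {1,2,3,4,5,6,7} → only 8 remains.
R2C3 = 5: row 2 has {1,2,4,6,7,8,9}; col 3 has {1,3,4,6,7,8,9}; box has {1,2,4,6,7,8,9} → only 5 remains.
R6C1 = 5: row 6 has {1,3,4,6,7,8,9}; col 1 has {1,2,4,6,7,8}; box has {1,3,4,6,7,8,9} → only 5 remains.
R6C3 = 2: row 6 has {1,3,4,5,6,7,8,9}; col 3 has {1,3,4,5,6,7,8,9}; box has {1,3,4,5,6,7,8,9} → only 2 remains.
R7C1 = 9: row 7 has {1,2,3,4,5,6,7,8}; col 1 has {1,2,4,5,6,7,8}; box has {1,2,3,4,5,6,7,8} → only 9 remains.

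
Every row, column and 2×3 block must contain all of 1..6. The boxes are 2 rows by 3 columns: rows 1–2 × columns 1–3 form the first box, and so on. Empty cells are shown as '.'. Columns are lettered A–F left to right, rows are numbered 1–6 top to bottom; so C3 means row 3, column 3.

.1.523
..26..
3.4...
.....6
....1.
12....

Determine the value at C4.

C1 = 6 (sole candidate).
E2 = 4 (sole candidate).
F2 = 1 (sole candidate).
E3 = 5 (sole candidate).
F3 = 2 (sole candidate).
B4 = 5 (sole candidate).
C4 = 1: row 4 has {5,6}; col 3 has {2,4,6}; box has {3,4,5} → only 1 remains.

1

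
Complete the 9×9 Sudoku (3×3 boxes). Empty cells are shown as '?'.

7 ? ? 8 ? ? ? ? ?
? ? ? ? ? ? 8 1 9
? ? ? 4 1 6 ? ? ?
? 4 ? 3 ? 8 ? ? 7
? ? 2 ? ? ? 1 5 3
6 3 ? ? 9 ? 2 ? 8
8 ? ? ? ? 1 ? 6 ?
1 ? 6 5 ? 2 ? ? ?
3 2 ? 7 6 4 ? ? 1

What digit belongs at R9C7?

R2C4 = 2 (sole candidate).
R4C8 = 9 (sole candidate).
R5C1 = 9 (sole candidate).
R5C4 = 6 (sole candidate).
R5C6 = 7 (sole candidate).
R6C4 = 1 (sole candidate).
R6C6 = 5 (sole candidate).
R6C8 = 4 (sole candidate).
R7C4 = 9 (sole candidate).
R7C5 = 3 (sole candidate).
R8C5 = 8 (sole candidate).
R8C9 = 4 (sole candidate).
R9C8 = 8 (sole candidate).
R1C5 = 5 (sole candidate).
R2C5 = 7 (sole candidate).
R2C6 = 3 (sole candidate).
R4C1 = 5 (sole candidate).
R4C3 = 1 (sole candidate).
R4C5 = 2 (sole candidate).
R4C7 = 6 (sole candidate).
R5C2 = 8 (sole candidate).
R5C5 = 4 (sole candidate).
R6C3 = 7 (sole candidate).
R1C6 = 9 (sole candidate).
R2C1 = 4 (sole candidate).
R2C3 = 5 (sole candidate).
R3C1 = 2 (sole candidate).
R3C2 = 9 (sole candidate).
R3C9 = 5 (sole candidate).
R7C3 = 4 (sole candidate).
R7C9 = 2 (sole candidate).
R8C2 = 7 (sole candidate).
R8C8 = 3 (sole candidate).
R9C3 = 9 (sole candidate).
R9C7 = 5: row 9 has {1,2,3,4,6,7,8,9}; col 7 has {1,2,6,8}; box has {1,2,3,4,6,8} → only 5 remains.

5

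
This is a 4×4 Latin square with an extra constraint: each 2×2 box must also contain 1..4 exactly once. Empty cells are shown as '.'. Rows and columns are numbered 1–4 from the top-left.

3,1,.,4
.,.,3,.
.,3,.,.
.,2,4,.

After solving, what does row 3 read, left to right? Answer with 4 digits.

4312

r1c3 = 2: row 1 has {1,3,4}; col 3 has {3,4}; box has {3,4} → only 2 remains.
r2c2 = 4: row 2 has {3}; col 2 has {1,2,3}; box has {1,3} → only 4 remains.
r2c4 = 1: row 2 has {3,4}; col 4 has {4}; box has {2,3,4} → only 1 remains.
r3c3 = 1: row 3 has {3}; col 3 has {2,3,4}; box has {4} → only 1 remains.
r3c4 = 2: row 3 has {1,3}; col 4 has {1,4}; box has {1,4} → only 2 remains.
r4c1 = 1: row 4 has {2,4}; col 1 has {3}; box has {2,3} → only 1 remains.
r4c4 = 3: row 4 has {1,2,4}; col 4 has {1,2,4}; box has {1,2,4} → only 3 remains.
r2c1 = 2: row 2 has {1,3,4}; col 1 has {1,3}; box has {1,3,4} → only 2 remains.
r3c1 = 4: row 3 has {1,2,3}; col 1 has {1,2,3}; box has {1,2,3} → only 4 remains.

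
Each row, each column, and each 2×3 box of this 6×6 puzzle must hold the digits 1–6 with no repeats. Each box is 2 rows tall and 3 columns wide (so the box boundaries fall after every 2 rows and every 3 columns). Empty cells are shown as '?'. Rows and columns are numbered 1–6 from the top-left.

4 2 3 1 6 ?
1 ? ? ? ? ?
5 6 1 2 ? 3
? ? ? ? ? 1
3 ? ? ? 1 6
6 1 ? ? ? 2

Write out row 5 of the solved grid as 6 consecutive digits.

r1c6 = 5: row 1 has {1,2,3,4,6}; col 6 has {1,2,3,6}; box has {1,6} → only 5 remains.
r2c2 = 5: row 2 has {1}; col 2 has {1,2,6}; box has {1,2,3,4} → only 5 remains.
r2c3 = 6: row 2 has {1,5}; col 3 has {1,3}; box has {1,2,3,4,5} → only 6 remains.
r2c6 = 4: row 2 has {1,5,6}; col 6 has {1,2,3,5,6}; box has {1,5,6} → only 4 remains.
r3c5 = 4: row 3 has {1,2,3,5,6}; col 5 has {1,6}; box has {1,2,3} → only 4 remains.
r4c1 = 2: row 4 has {1}; col 1 has {1,3,4,5,6}; box has {1,5,6} → only 2 remains.
r4c3 = 4: row 4 has {1,2}; col 3 has {1,3,6}; box has {1,2,5,6} → only 4 remains.
r4c5 = 5: row 4 has {1,2,4}; col 5 has {1,4,6}; box has {1,2,3,4} → only 5 remains.
r5c2 = 4: row 5 has {1,3,6}; col 2 has {1,2,5,6}; box has {1,3,6} → only 4 remains.
r5c4 = 5: row 5 has {1,3,4,6}; col 4 has {1,2}; box has {1,2,6} → only 5 remains.
r6c3 = 5: row 6 has {1,2,6}; col 3 has {1,3,4,6}; box has {1,3,4,6} → only 5 remains.
r6c5 = 3: row 6 has {1,2,5,6}; col 5 has {1,4,5,6}; box has {1,2,5,6} → only 3 remains.
r2c4 = 3: row 2 has {1,4,5,6}; col 4 has {1,2,5}; box has {1,4,5,6} → only 3 remains.
r2c5 = 2: row 2 has {1,3,4,5,6}; col 5 has {1,3,4,5,6}; box has {1,3,4,5,6} → only 2 remains.
r4c2 = 3: row 4 has {1,2,4,5}; col 2 has {1,2,4,5,6}; box has {1,2,4,5,6} → only 3 remains.
r4c4 = 6: row 4 has {1,2,3,4,5}; col 4 has {1,2,3,5}; box has {1,2,3,4,5} → only 6 remains.
r5c3 = 2: row 5 has {1,3,4,5,6}; col 3 has {1,3,4,5,6}; box has {1,3,4,5,6} → only 2 remains.

342516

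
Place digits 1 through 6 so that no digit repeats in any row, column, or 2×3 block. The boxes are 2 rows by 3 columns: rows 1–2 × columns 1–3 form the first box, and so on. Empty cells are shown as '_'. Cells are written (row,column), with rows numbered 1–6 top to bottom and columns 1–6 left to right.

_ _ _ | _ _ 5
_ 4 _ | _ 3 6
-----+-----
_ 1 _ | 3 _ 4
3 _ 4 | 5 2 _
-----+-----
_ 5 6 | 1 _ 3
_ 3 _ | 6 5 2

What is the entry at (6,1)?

(2,4) = 2 (sole candidate).
(3,5) = 6 (sole candidate).
(4,2) = 6 (sole candidate).
(4,6) = 1 (sole candidate).
(5,5) = 4 (sole candidate).
(6,3) = 1 (sole candidate).
(1,2) = 2 (sole candidate).
(1,3) = 3 (sole candidate).
(1,4) = 4 (sole candidate).
(1,5) = 1 (sole candidate).
(2,3) = 5 (sole candidate).
(3,3) = 2 (sole candidate).
(5,1) = 2 (sole candidate).
(6,1) = 4: row 6 has {1,2,3,5,6}; col 1 has {2,3}; box has {1,2,3,5,6} → only 4 remains.

4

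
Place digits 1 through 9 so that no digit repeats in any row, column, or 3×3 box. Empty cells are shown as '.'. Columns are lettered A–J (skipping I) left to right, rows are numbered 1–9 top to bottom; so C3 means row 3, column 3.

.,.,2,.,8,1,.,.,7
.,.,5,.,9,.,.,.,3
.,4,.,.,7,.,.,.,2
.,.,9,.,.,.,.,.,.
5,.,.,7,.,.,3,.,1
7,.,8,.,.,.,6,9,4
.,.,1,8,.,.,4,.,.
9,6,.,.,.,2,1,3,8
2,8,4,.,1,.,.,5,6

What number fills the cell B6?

G2 = 8 (sole candidate).
J4 = 5 (sole candidate).
B5 = 2 (sole candidate).
C5 = 6 (sole candidate).
E5 = 4 (sole candidate).
H5 = 8 (sole candidate).
A7 = 3 (sole candidate).
J7 = 9 (sole candidate).
C8 = 7 (sole candidate).
E8 = 5 (sole candidate).
G9 = 7 (sole candidate).
A1 = 6 (sole candidate).
H1 = 4 (sole candidate).
A2 = 1 (sole candidate).
B2 = 7 (sole candidate).
H2 = 6 (sole candidate).
A3 = 8 (sole candidate).
C3 = 3 (sole candidate).
H3 = 1 (sole candidate).
A4 = 4 (sole candidate).
G4 = 2 (sole candidate).
H4 = 7 (sole candidate).
F5 = 9 (sole candidate).
B7 = 5 (sole candidate).
E7 = 6 (sole candidate).
F7 = 7 (sole candidate).
H7 = 2 (sole candidate).
D8 = 4 (sole candidate).
F9 = 3 (sole candidate).
B1 = 9 (sole candidate).
G1 = 5 (sole candidate).
D2 = 2 (sole candidate).
F2 = 4 (sole candidate).
G3 = 9 (sole candidate).
E4 = 3 (sole candidate).
E6 = 2 (sole candidate).
F6 = 5 (sole candidate).
D9 = 9 (sole candidate).
D1 = 3 (sole candidate).
F3 = 6 (sole candidate).
B4 = 1 (sole candidate).
D4 = 6 (sole candidate).
F4 = 8 (sole candidate).
B6 = 3: row 6 has {2,4,5,6,7,8,9}; col 2 has {1,2,4,5,6,7,8,9}; box has {1,2,4,5,6,7,8,9} → only 3 remains.

3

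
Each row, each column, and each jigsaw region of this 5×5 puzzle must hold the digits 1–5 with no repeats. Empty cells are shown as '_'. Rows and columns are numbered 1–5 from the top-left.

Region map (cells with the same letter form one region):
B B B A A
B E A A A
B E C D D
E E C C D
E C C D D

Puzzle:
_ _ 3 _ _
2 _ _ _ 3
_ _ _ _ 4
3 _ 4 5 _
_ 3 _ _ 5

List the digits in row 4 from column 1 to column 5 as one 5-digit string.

row 3, column 4 = 3: in row 3, 3 can only go here (every other open cell in that row sees a 3).
row 5, column 1 = 4: in row 5, 4 can only go here (every other open cell in that row sees a 4).
row 2, column 4 = 4: in row 2, 4 can only go here (every other open cell in that row sees a 4).
row 1, column 2 = 4: in row 1, 4 can only go here (every other open cell in that row sees a 4).
row 1, column 1 = 5: in row 1, 5 can only go here (every other open cell in that row sees a 5).
row 3, column 1 = 1: row 3 has {3,4}; col 1 has {2,3,4,5}; region has {2,3,4,5} → only 1 remains.
row 3, column 3 = 2: row 3 has {1,3,4}; col 3 has {3,4}; region has {3,4,5} → only 2 remains.
row 5, column 3 = 1: row 5 has {3,4,5}; col 3 has {2,3,4}; region has {2,3,4,5} → only 1 remains.
row 5, column 4 = 2: row 5 has {1,3,4,5}; col 4 has {3,4,5}; region has {3,4,5} → only 2 remains.
row 1, column 4 = 1: row 1 has {3,4,5}; col 4 has {2,3,4,5}; region has {3,4} → only 1 remains.
row 1, column 5 = 2: row 1 has {1,3,4,5}; col 5 has {3,4,5}; region has {1,3,4} → only 2 remains.
row 2, column 3 = 5: row 2 has {2,3,4}; col 3 has {1,2,3,4}; region has {1,2,3,4} → only 5 remains.
row 3, column 2 = 5: row 3 has {1,2,3,4}; col 2 has {3,4}; region has {3,4} → only 5 remains.
row 4, column 5 = 1: row 4 has {3,4,5}; col 5 has {2,3,4,5}; region has {2,3,4,5} → only 1 remains.
row 2, column 2 = 1: row 2 has {2,3,4,5}; col 2 has {3,4,5}; region has {3,4,5} → only 1 remains.
row 4, column 2 = 2: row 4 has {1,3,4,5}; col 2 has {1,3,4,5}; region has {1,3,4,5} → only 2 remains.

32451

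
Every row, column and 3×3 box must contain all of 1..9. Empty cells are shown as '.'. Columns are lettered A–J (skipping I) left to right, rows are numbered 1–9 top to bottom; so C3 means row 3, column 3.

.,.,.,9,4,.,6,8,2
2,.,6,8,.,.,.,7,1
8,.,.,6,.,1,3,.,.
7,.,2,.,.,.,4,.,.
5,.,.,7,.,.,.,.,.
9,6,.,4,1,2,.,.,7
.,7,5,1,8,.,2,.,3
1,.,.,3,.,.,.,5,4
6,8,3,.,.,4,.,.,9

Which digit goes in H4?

A1 = 3 (sole candidate).
J3 = 5 (sole candidate).
D4 = 5 (sole candidate).
C6 = 8 (sole candidate).
G6 = 5 (sole candidate).
H6 = 3 (sole candidate).
A7 = 4 (sole candidate).
H7 = 6 (sole candidate).
C8 = 9 (sole candidate).
D9 = 2 (sole candidate).
H9 = 1 (sole candidate).
G2 = 9 (sole candidate).
H3 = 4 (sole candidate).
H4 = 9: row 4 has {2,4,5,7}; col 8 has {1,3,4,5,6,7,8}; box has {3,4,5,7} → only 9 remains.

9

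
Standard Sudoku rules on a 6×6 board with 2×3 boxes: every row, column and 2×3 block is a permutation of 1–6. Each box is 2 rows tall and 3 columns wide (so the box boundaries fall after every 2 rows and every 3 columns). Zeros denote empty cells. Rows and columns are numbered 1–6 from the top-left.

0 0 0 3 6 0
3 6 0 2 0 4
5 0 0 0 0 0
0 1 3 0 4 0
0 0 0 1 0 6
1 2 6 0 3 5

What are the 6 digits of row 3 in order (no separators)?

542613

row 1, column 6 = 1 (sole candidate).
row 2, column 5 = 5 (sole candidate).
row 3, column 2 = 4: row 3 has {5}; col 2 has {1,2,6}; box has {1,3,5} → only 4 remains.
row 3, column 3 = 2: row 3 has {4,5}; col 3 has {3,6}; box has {1,3,4,5} → only 2 remains.
row 3, column 4 = 6: row 3 has {2,4,5}; col 4 has {1,2,3}; box has {4} → only 6 remains.
row 3, column 5 = 1: row 3 has {2,4,5,6}; col 5 has {3,4,5,6}; box has {4,6} → only 1 remains.
row 3, column 6 = 3: row 3 has {1,2,4,5,6}; col 6 has {1,4,5,6}; box has {1,4,6} → only 3 remains.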